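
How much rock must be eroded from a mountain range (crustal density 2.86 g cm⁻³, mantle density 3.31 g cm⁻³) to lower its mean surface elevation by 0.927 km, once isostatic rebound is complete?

Net drop Δ = e − u = e − e ρ_c/ρ_m = e (ρ_m − ρ_c)/ρ_m.
e = Δ ρ_m/(ρ_m − ρ_c) = 0.927 km × 3.31/0.45 = 6.82 km.

6.82 km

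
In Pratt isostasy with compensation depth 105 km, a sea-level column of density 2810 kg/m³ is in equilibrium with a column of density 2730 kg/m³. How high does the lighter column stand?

3.08 km

ρ_ref D = ρ (D + h) → h = D (ρ_ref − ρ)/ρ.
h = 105 km × (2810 − 2730)/2730 = 3.08 km.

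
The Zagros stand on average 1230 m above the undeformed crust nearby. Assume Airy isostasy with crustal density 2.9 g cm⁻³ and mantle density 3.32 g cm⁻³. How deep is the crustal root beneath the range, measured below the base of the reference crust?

Balancing pressure at the compensation depth: the weight of the topography is balanced by the buoyancy of the root, ρ_c h = (ρ_m − ρ_c) r.
r = h · ρ_c / (ρ_m − ρ_c) = 1230 m × 2.9 / (3.32 − 2.9) = 8490 m.

8490 m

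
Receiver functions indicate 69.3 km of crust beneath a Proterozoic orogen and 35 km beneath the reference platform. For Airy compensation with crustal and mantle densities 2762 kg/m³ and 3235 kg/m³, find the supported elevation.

5.02 km

Excess crust Δ = 69.3 km − 35 km = 34.3 km, split between elevation h and root r with h + r = Δ.
Airy balance ρ_c h = (ρ_m − ρ_c) r gives r = h ρ_c/(ρ_m − ρ_c), so h (1 + ρ_c/(ρ_m − ρ_c)) = Δ, i.e. h = Δ (ρ_m − ρ_c)/ρ_m.
h = 34.3 km × 473/3235 = 5.02 km.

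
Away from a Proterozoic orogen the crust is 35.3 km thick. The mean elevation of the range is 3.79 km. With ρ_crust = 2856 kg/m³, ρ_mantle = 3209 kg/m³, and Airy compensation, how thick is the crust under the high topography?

69.8 km

Root depth r = h ρ_c / (ρ_m − ρ_c) = 3.79 km × 2856 / 353 = 30.66 km.
Total thickness = T + h + r = 35.3 km + 3.79 km + 30.66 km = 69.8 km.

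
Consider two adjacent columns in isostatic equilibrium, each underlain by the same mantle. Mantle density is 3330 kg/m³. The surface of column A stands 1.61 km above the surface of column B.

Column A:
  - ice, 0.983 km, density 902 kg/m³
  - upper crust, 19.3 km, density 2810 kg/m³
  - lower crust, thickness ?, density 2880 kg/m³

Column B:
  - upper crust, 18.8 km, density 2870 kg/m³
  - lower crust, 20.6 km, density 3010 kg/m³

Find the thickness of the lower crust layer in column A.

Take the compensation level at the base of the deeper column (depth z_c below the surface of column A) and equate Σ ρ_i t_i down to z_c; mantle fills any gap and the z_c terms cancel.
Column A: 0.983×902 + 19.3×2810 + x×2880 + (z_c − 20.283 − x)×3330
Column B: 1.61×0 + 18.8×2870 + 20.6×3010 + (z_c − 1.61 − 39.4)×3330
The z_c×3330 term appears on both sides and cancels. Collect the known terms of each column as K = Σ(ρt)_known − 3330 × (depth of known layers): K_A = 55119.666 − 3330×20.283 = −12422.724; K_B = 115962 − 3330×(1.61 + 39.4) = −20601.3.
Balance: K_A − x×(3330 − 2880) = K_B, so x = (K_A − K_B)/(3330 − 2880) = 8178.58/450 = 18.2 km.

18.2 km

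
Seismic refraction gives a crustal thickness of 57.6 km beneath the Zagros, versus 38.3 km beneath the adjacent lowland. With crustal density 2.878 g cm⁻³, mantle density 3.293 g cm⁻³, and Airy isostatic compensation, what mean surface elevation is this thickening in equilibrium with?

2.43 km

Excess crust Δ = 57.6 km − 38.3 km = 19.3 km, split between elevation h and root r with h + r = Δ.
Airy balance ρ_c h = (ρ_m − ρ_c) r gives r = h ρ_c/(ρ_m − ρ_c), so h (1 + ρ_c/(ρ_m − ρ_c)) = Δ, i.e. h = Δ (ρ_m − ρ_c)/ρ_m.
h = 19.3 km × 0.415/3.293 = 2.43 km.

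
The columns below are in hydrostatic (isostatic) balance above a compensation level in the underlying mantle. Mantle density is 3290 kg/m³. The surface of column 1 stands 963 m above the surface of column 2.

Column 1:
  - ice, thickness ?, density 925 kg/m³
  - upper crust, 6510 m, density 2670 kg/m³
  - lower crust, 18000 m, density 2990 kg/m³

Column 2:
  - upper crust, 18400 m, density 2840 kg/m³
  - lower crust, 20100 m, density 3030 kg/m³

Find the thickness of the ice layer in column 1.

Take the compensation level at the base of the deeper column (depth z_c below the surface of column 1) and equate Σ ρ_i t_i down to z_c; mantle fills any gap and the z_c terms cancel.
Column 1: x×925 + 6510×2670 + 18000×2990 + (z_c − 24510 − x)×3290
Column 2: 963×0 + 18400×2840 + 20100×3030 + (z_c − 963 − 38500)×3290
The z_c×3290 term appears on both sides and cancels. Collect the known terms of each column as K = Σ(ρt)_known − 3290 × (depth of known layers): K_1 = 71201700 − 3290×24510 = −9436200; K_2 = 113159000 − 3290×(963 + 38500) = −16674270.
Balance: K_1 − x×(3290 − 925) = K_2, so x = (K_1 − K_2)/(3290 − 925) = 7238070/2365 = 3060 m.

3060 m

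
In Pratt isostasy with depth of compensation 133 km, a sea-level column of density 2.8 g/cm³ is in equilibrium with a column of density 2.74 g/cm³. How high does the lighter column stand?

2.91 km

ρ_ref D = ρ (D + h) → h = D (ρ_ref − ρ)/ρ.
h = 133 km × (2.8 − 2.74)/2.74 = 2.91 km.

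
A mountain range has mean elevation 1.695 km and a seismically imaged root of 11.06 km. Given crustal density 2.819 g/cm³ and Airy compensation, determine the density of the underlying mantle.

3.25 g/cm³

Airy balance: ρ_c h = (ρ_m − ρ_c) r → ρ_m = ρ_c (1 + h/r).
ρ_m = 2.819 × (1 + 1.695 km/11.06 km) = 3.25 g/cm³.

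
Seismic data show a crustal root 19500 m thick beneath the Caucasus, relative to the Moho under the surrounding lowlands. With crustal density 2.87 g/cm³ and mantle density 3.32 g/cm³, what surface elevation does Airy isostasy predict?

Isostatic balance requires: ρ_c h = (ρ_m − ρ_c) r.
h = r (ρ_m − ρ_c) / ρ_c = 19500 m × (3.32 − 2.87) / 2.87 = 3060 m.

3060 m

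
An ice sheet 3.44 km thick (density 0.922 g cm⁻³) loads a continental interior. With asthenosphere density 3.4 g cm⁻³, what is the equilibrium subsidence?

0.933 km

By Archimedes' principle applied to the lithosphere: the ice load ρ_ice t is balanced by mantle displaced below, ρ_m s.
s = t ρ_ice / ρ_m = 3.44 km × 0.922/3.4 = 0.933 km.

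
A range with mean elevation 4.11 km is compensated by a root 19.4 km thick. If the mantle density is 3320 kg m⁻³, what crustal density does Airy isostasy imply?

ρ_c h = (ρ_m − ρ_c) r → ρ_c (h + r) = ρ_m r → ρ_c = ρ_m r / (h + r).
ρ_c = 3320 × 19.4 km / (4.11 km + 19.4 km) = 2740 kg m⁻³.

2740 kg m⁻³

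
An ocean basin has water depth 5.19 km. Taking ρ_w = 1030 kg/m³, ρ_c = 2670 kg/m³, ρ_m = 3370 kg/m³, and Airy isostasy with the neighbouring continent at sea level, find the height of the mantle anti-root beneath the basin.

12.2 km

Equating mass per unit area of the two columns: replacing crust with seawater at the top is compensated by replacing crust with mantle at the base: d (ρ_c − ρ_w) = a (ρ_m − ρ_c).
a = d (ρ_c − ρ_w)/(ρ_m − ρ_c) = 5.19 km × 1640/700 = 12.2 km.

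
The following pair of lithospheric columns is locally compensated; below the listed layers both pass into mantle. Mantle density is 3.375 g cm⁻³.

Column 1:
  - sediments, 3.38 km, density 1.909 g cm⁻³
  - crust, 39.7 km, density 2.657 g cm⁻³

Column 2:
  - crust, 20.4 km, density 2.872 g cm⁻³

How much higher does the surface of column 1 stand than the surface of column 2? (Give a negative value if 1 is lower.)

6.87 km

For any compensation level in the mantle, the mantle terms cancel and isostasy reduces to e = (Σt_1 − Σt_2) − (Σ(ρt)_1 − Σ(ρt)_2) / ρ_m.
Σt_1 = 43.08 km; Σt_2 = 20.4 km; Σ(ρt)_1 = 111.93532; Σ(ρt)_2 = 58.5888 (in km·g cm⁻³).
e = (43.08 − 20.4) − (111.93532 − 58.5888) / 3.375 = 6.87 km.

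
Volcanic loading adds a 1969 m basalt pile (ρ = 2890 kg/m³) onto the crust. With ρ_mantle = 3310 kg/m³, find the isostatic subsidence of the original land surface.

Subaerial loading: s = t ρ_load / ρ_m.
s = 1969 m × 2890/3310 = 1720 m.

1720 m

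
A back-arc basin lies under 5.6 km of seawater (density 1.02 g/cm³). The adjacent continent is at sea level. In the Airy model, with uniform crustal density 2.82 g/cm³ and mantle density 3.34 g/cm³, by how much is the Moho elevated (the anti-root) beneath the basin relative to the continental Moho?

19.4 km

In Airy isostatic equilibrium: replacing crust with seawater at the top is compensated by replacing crust with mantle at the base: d (ρ_c − ρ_w) = a (ρ_m − ρ_c).
a = d (ρ_c − ρ_w)/(ρ_m − ρ_c) = 5.6 km × 1.8/0.52 = 19.4 km.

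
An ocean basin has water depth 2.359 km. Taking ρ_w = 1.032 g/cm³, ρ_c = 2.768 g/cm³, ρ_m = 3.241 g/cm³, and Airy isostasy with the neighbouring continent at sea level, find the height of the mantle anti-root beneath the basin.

Balancing pressure at the compensation depth: replacing crust with seawater at the top is compensated by replacing crust with mantle at the base: d (ρ_c − ρ_w) = a (ρ_m − ρ_c).
a = d (ρ_c − ρ_w)/(ρ_m − ρ_c) = 2.359 km × 1.736/0.473 = 8.66 km.

8.66 km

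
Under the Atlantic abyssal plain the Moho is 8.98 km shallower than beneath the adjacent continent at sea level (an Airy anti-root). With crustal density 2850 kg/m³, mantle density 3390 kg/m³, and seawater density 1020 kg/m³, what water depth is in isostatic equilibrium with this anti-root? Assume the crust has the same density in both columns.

2.65 km

Replacing a thickness d of crust by seawater at the top must be balanced by replacing crust with mantle at the base: d (ρ_c − ρ_w) = a (ρ_m − ρ_c).
d = a (ρ_m − ρ_c)/(ρ_c − ρ_w) = 8.98 km × 540/1830 = 2.65 km.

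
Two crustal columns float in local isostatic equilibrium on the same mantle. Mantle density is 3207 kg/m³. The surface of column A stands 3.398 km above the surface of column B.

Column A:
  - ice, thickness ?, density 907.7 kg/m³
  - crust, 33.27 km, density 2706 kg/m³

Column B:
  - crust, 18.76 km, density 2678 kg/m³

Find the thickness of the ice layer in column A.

1.81 km

Take the compensation level at the base of the deeper column (depth z_c below the surface of column A) and equate Σ ρ_i t_i down to z_c; mantle fills any gap and the z_c terms cancel.
Column A: x×907.7 + 33.27×2706 + (z_c − 33.27 − x)×3207
Column B: 3.398×0 + 18.76×2678 + (z_c − 3.398 − 18.76)×3207
The z_c×3207 term appears on both sides and cancels. Collect the known terms of each column as K = Σ(ρt)_known − 3207 × (depth of known layers): K_A = 90028.62 − 3207×33.27 = −16668.27; K_B = 50239.28 − 3207×(3.398 + 18.76) = −20821.426.
Balance: K_A − x×(3207 − 907.7) = K_B, so x = (K_A − K_B)/(3207 − 907.7) = 4153.16/2299.3 = 1.81 km.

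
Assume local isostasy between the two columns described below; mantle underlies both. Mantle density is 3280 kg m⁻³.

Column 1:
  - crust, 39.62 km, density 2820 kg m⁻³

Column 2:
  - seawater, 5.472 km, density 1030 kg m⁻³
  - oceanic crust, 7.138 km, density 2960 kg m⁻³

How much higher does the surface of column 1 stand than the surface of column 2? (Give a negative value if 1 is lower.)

For any compensation level in the mantle, the mantle terms cancel and isostasy reduces to e = (Σt_1 − Σt_2) − (Σ(ρt)_1 − Σ(ρt)_2) / ρ_m.
Σt_1 = 39.62 km; Σt_2 = 12.61 km; Σ(ρt)_1 = 111728.4; Σ(ρt)_2 = 26764.64 (in km·kg m⁻³).
e = (39.62 − 12.61) − (111728.4 − 26764.64) / 3280 = 1.11 km.

1.11 km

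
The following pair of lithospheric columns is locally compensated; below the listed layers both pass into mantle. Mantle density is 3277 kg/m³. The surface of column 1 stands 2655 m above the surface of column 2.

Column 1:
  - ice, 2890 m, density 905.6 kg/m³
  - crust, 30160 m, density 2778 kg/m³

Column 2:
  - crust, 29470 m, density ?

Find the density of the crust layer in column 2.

Take the compensation level at the base of the deeper column (depth z_c below the surface of column 1) and equate Σ ρ_i t_i down to z_c; mantle fills any gap and the z_c terms cancel.
Column 1: 2890×905.6 + 30160×2778 + (z_c − 33050)×3277
Column 2: 2655×0 + 29470×ρ + (z_c − 2655 − 29470)×3277
The z_c×3277 term appears on both sides and cancels. Collect the known terms of each column as K = Σ(ρt)_known − 3277 × (depth of known layers): K_1 = 86401664 − 3277×33050 = −21903186; K_2 = 0 − 3277×(2655 + 29470) = −105273625.
Balance: K_1 = K_2 + 29470×ρ, so ρ = (K_1 − K_2)/29470 = 83370400/29470 = 2830 kg/m³.

2830 kg/m³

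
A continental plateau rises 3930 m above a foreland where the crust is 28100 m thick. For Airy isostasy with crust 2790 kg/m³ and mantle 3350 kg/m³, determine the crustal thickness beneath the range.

Root depth r = h ρ_c / (ρ_m − ρ_c) = 3930 m × 2790 / 560 = 19580 m.
Total thickness = T + h + r = 28100 m + 3930 m + 19580 m = 51600 m.

51600 m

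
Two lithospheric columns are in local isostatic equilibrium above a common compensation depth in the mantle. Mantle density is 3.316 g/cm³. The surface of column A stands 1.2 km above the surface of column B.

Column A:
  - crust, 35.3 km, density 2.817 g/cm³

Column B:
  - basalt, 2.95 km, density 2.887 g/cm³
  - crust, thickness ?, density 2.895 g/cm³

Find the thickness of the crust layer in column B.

Take the compensation level at the base of the deeper column (depth z_c below the surface of column A) and equate Σ ρ_i t_i down to z_c; mantle fills any gap and the z_c terms cancel.
Column A: 35.3×2.817 + (z_c − 35.3)×3.316
Column B: 1.2×0 + 2.95×2.887 + x×2.895 + (z_c − 1.2 − 2.95 − x)×3.316
The z_c×3.316 term appears on both sides and cancels. Collect the known terms of each column as K = Σ(ρt)_known − 3.316 × (depth of known layers): K_A = 99.4401 − 3.316×35.3 = −17.6147; K_B = 8.51665 − 3.316×(1.2 + 2.95) = −5.24475.
Balance: K_A = K_B − x×(3.316 − 2.895), so x = (K_B − K_A)/(3.316 − 2.895) = 12.3699/0.421 = 29.4 km.

29.4 km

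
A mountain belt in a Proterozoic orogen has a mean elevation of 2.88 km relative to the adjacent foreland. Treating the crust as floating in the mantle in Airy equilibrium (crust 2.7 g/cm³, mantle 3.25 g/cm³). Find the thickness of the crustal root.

14.1 km

Isostatic balance requires: the weight of the topography is balanced by the buoyancy of the root, ρ_c h = (ρ_m − ρ_c) r.
r = h · ρ_c / (ρ_m − ρ_c) = 2.88 km × 2.7 / (3.25 − 2.7) = 14.1 km.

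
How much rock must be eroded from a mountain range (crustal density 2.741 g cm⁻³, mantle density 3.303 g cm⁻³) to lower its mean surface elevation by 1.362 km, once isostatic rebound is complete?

8 km

Net drop Δ = e − u = e − e ρ_c/ρ_m = e (ρ_m − ρ_c)/ρ_m.
e = Δ ρ_m/(ρ_m − ρ_c) = 1.362 km × 3.303/0.562 = 8 km.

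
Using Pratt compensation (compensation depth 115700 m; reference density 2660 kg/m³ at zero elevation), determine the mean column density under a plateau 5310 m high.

Pratt balance: ρ_ref D = ρ (D + h).
ρ = ρ_ref D/(D + h) = 2660 × 115700 m/(115700 m + 5310 m) = 2540 kg/m³.

2540 kg/m³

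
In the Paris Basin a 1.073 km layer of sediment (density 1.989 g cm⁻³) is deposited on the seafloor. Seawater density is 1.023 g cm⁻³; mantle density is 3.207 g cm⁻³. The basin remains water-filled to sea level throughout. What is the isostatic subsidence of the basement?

0.475 km

Submarine loading: the sediment displaces seawater, and the subsidence is in turn flooded, so s (ρ_m − ρ_w) = t (ρ_sed − ρ_w).
s = 1.073 km × (1.989 − 1.023) / (3.207 − 1.023) = 0.475 km.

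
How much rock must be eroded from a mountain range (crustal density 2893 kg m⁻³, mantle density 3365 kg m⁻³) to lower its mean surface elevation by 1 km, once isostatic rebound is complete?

Net drop Δ = e − u = e − e ρ_c/ρ_m = e (ρ_m − ρ_c)/ρ_m.
e = Δ ρ_m/(ρ_m − ρ_c) = 1 km × 3365/472 = 7.13 km.

7.13 km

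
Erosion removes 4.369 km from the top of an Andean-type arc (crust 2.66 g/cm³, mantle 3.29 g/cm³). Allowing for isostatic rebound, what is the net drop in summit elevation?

Rebound u = e ρ_c/ρ_m = 4.369 km × 2.66/3.29 = 3.532 km.
Net surface drop = e − u = 4.369 km − 3.532 km = e (ρ_m − ρ_c)/ρ_m = 0.837 km.

0.837 km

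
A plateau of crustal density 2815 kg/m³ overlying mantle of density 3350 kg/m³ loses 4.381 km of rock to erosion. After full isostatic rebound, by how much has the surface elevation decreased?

0.7 km

Rebound u = e ρ_c/ρ_m = 4.381 km × 2815/3350 = 3.681 km.
Net surface drop = e − u = 4.381 km − 3.681 km = e (ρ_m − ρ_c)/ρ_m = 0.7 km.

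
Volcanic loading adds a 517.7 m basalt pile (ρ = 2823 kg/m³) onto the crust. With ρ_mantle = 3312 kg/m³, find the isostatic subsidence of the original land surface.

Subaerial loading: s = t ρ_load / ρ_m.
s = 517.7 m × 2823/3312 = 441 m.

441 m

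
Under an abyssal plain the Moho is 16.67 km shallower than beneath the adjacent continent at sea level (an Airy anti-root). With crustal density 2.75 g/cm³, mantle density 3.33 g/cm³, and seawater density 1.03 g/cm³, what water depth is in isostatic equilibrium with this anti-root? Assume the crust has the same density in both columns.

Replacing a thickness d of crust by seawater at the top must be balanced by replacing crust with mantle at the base: d (ρ_c − ρ_w) = a (ρ_m − ρ_c).
d = a (ρ_m − ρ_c)/(ρ_c − ρ_w) = 16.67 km × 0.58/1.72 = 5.62 km.

5.62 km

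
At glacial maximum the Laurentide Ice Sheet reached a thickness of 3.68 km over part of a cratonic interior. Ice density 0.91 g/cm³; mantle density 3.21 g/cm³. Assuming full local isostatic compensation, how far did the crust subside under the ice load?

For local isostatic compensation: the ice load ρ_ice t is balanced by mantle displaced below, ρ_m s.
s = t ρ_ice / ρ_m = 3.68 km × 0.91/3.21 = 1.04 km.

1.04 km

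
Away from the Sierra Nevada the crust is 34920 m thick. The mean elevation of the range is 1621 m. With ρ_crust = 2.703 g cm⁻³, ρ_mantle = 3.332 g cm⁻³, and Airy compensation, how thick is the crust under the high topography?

43500 m

Root depth r = h ρ_c / (ρ_m − ρ_c) = 1621 m × 2.703 / 0.629 = 6966 m.
Total thickness = T + h + r = 34920 m + 1621 m + 6966 m = 43500 m.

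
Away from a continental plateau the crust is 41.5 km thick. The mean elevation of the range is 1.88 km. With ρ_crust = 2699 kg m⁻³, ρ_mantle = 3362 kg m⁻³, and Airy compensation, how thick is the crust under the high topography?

51 km

Root depth r = h ρ_c / (ρ_m − ρ_c) = 1.88 km × 2699 / 663 = 7.653 km.
Total thickness = T + h + r = 41.5 km + 1.88 km + 7.653 km = 51 km.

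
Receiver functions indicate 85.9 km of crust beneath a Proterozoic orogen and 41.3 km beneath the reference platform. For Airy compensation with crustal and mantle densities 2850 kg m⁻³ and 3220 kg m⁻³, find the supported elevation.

5.12 km

Excess crust Δ = 85.9 km − 41.3 km = 44.6 km, split between elevation h and root r with h + r = Δ.
Airy balance ρ_c h = (ρ_m − ρ_c) r gives r = h ρ_c/(ρ_m − ρ_c), so h (1 + ρ_c/(ρ_m − ρ_c)) = Δ, i.e. h = Δ (ρ_m − ρ_c)/ρ_m.
h = 44.6 km × 370/3220 = 5.12 km.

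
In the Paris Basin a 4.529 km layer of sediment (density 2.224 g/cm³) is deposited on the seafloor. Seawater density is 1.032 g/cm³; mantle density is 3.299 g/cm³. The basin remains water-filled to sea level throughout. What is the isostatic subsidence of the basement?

Submarine loading: the sediment displaces seawater, and the subsidence is in turn flooded, so s (ρ_m − ρ_w) = t (ρ_sed − ρ_w).
s = 4.529 km × (2.224 − 1.032) / (3.299 − 1.032) = 2.38 km.

2.38 km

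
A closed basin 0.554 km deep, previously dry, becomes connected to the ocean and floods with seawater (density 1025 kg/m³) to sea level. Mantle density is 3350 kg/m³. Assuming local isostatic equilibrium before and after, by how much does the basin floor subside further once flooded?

After flooding the water column is d + s deep. Its weight must equal the weight of mantle displaced by the extra subsidence s: (d + s) ρ_w = s ρ_m.
s = d ρ_w / (ρ_m − ρ_w) = 0.554 km × 1025/(3350 − 1025) = 0.244 km.

0.244 km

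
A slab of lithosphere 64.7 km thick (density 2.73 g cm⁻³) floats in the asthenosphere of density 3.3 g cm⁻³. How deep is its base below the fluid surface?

Draft d = t ρ_obj/ρ_fluid = 64.7 km × 2.73/3.3 = 53.5 km.

53.5 km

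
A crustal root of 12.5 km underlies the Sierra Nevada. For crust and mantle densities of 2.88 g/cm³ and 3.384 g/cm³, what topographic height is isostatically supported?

For local isostatic compensation: ρ_c h = (ρ_m − ρ_c) r.
h = r (ρ_m − ρ_c) / ρ_c = 12.5 km × (3.384 − 2.88) / 2.88 = 2.19 km.

2.19 km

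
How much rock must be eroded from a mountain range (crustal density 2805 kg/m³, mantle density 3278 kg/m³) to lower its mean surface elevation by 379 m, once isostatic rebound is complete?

Net drop Δ = e − u = e − e ρ_c/ρ_m = e (ρ_m − ρ_c)/ρ_m.
e = Δ ρ_m/(ρ_m − ρ_c) = 379 m × 3278/473 = 2630 m.

2630 m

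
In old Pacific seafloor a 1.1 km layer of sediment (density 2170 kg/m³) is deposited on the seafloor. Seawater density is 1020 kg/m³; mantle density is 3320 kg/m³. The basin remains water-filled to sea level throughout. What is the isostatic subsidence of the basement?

0.55 km

Submarine loading: the sediment displaces seawater, and the subsidence is in turn flooded, so s (ρ_m − ρ_w) = t (ρ_sed − ρ_w).
s = 1.1 km × (2170 − 1020) / (3320 − 1020) = 0.55 km.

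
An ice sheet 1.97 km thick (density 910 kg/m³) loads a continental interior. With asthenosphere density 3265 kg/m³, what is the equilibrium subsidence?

By Archimedes' principle applied to the lithosphere: the ice load ρ_ice t is balanced by mantle displaced below, ρ_m s.
s = t ρ_ice / ρ_m = 1.97 km × 910/3265 = 0.549 km.

0.549 km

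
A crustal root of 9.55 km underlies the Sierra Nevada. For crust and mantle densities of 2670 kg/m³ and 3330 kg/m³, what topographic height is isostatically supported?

Balancing pressure at the compensation depth: ρ_c h = (ρ_m − ρ_c) r.
h = r (ρ_m − ρ_c) / ρ_c = 9.55 km × (3330 − 2670) / 2670 = 2.36 km.

2.36 km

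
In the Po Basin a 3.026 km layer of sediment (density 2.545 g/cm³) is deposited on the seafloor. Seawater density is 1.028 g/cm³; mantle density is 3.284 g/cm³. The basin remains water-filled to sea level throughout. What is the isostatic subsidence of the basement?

Submarine loading: the sediment displaces seawater, and the subsidence is in turn flooded, so s (ρ_m − ρ_w) = t (ρ_sed − ρ_w).
s = 3.026 km × (2.545 − 1.028) / (3.284 − 1.028) = 2.03 km.

2.03 km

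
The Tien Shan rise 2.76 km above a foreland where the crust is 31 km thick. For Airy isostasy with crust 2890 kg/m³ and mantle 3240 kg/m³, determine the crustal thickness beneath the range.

Root depth r = h ρ_c / (ρ_m − ρ_c) = 2.76 km × 2890 / 350 = 22.79 km.
Total thickness = T + h + r = 31 km + 2.76 km + 22.79 km = 56.5 km.

56.5 km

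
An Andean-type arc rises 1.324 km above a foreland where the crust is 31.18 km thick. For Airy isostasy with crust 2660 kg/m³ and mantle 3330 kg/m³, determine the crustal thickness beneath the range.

Root depth r = h ρ_c / (ρ_m − ρ_c) = 1.324 km × 2660 / 670 = 5.256 km.
Total thickness = T + h + r = 31.18 km + 1.324 km + 5.256 km = 37.8 km.

37.8 km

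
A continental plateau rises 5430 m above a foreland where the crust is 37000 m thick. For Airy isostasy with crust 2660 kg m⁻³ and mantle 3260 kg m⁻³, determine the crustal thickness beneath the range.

66500 m

Root depth r = h ρ_c / (ρ_m − ρ_c) = 5430 m × 2660 / 600 = 24070 m.
Total thickness = T + h + r = 37000 m + 5430 m + 24070 m = 66500 m.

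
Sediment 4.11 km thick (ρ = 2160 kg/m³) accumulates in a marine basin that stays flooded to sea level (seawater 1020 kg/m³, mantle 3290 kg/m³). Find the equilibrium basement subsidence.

2.06 km

Submarine loading: the sediment displaces seawater, and the subsidence is in turn flooded, so s (ρ_m − ρ_w) = t (ρ_sed − ρ_w).
s = 4.11 km × (2160 − 1020) / (3290 − 1020) = 2.06 km.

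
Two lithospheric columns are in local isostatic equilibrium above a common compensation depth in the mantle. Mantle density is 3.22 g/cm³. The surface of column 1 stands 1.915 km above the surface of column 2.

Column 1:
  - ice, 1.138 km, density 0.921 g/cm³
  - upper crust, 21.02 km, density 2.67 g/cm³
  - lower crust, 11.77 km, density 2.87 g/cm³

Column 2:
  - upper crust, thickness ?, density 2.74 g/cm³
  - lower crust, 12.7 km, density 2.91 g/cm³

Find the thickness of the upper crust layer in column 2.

Take the compensation level at the base of the deeper column (depth z_c below the surface of column 1) and equate Σ ρ_i t_i down to z_c; mantle fills any gap and the z_c terms cancel.
Column 1: 1.138×0.921 + 21.02×2.67 + 11.77×2.87 + (z_c − 33.928)×3.22
Column 2: 1.915×0 + x×2.74 + 12.7×2.91 + (z_c − 1.915 − 12.7 − x)×3.22
The z_c×3.22 term appears on both sides and cancels. Collect the known terms of each column as K = Σ(ρt)_known − 3.22 × (depth of known layers): K_1 = 90.951398 − 3.22×33.928 = −18.296762; K_2 = 36.957 − 3.22×(1.915 + 12.7) = −10.1033.
Balance: K_1 = K_2 − x×(3.22 − 2.74), so x = (K_2 − K_1)/(3.22 − 2.74) = 8.19346/0.48 = 17.1 km.

17.1 km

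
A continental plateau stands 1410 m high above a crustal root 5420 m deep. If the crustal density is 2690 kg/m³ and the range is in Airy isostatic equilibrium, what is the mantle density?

Airy balance: ρ_c h = (ρ_m − ρ_c) r → ρ_m = ρ_c (1 + h/r).
ρ_m = 2690 × (1 + 1410 m/5420 m) = 3390 kg/m³.

3390 kg/m³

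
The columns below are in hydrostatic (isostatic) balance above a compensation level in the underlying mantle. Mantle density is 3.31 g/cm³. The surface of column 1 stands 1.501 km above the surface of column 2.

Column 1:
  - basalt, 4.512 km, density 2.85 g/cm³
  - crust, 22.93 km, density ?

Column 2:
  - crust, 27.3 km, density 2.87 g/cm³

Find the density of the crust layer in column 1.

2.66 g/cm³

Take the compensation level at the base of the deeper column (depth z_c below the surface of column 1) and equate Σ ρ_i t_i down to z_c; mantle fills any gap and the z_c terms cancel.
Column 1: 4.512×2.85 + 22.93×ρ + (z_c − 27.442)×3.31
Column 2: 1.501×0 + 27.3×2.87 + (z_c − 1.501 − 27.3)×3.31
The z_c×3.31 term appears on both sides and cancels. Collect the known terms of each column as K = Σ(ρt)_known − 3.31 × (depth of known layers): K_1 = 12.8592 − 3.31×27.442 = −77.97382; K_2 = 78.351 − 3.31×(1.501 + 27.3) = −16.98031.
Balance: K_1 + 22.93×ρ = K_2, so ρ = (K_2 − K_1)/22.93 = 60.9935/22.93 = 2.66 g/cm³.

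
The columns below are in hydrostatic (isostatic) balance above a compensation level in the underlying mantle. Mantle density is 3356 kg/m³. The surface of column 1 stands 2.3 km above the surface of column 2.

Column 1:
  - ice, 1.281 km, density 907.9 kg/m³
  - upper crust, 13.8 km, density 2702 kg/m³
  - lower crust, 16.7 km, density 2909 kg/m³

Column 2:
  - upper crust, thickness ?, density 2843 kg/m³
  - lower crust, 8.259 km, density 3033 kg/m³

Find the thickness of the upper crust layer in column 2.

18 km

Take the compensation level at the base of the deeper column (depth z_c below the surface of column 1) and equate Σ ρ_i t_i down to z_c; mantle fills any gap and the z_c terms cancel.
Column 1: 1.281×907.9 + 13.8×2702 + 16.7×2909 + (z_c − 31.781)×3356
Column 2: 2.3×0 + x×2843 + 8.259×3033 + (z_c − 2.3 − 8.259 − x)×3356
The z_c×3356 term appears on both sides and cancels. Collect the known terms of each column as K = Σ(ρt)_known − 3356 × (depth of known layers): K_1 = 87030.9199 − 3356×31.781 = −19626.1161; K_2 = 25049.547 − 3356×(2.3 + 8.259) = −10386.457.
Balance: K_1 = K_2 − x×(3356 − 2843), so x = (K_2 − K_1)/(3356 − 2843) = 9239.66/513 = 18 km.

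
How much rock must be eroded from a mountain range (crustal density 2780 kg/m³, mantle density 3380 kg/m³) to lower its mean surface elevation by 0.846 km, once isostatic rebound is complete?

Net drop Δ = e − u = e − e ρ_c/ρ_m = e (ρ_m − ρ_c)/ρ_m.
e = Δ ρ_m/(ρ_m − ρ_c) = 0.846 km × 3380/600 = 4.77 km.

4.77 km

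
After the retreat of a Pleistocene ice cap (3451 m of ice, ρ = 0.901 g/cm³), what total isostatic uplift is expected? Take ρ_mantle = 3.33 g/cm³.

934 m

Removing the load lets mantle flow back in; uplift u satisfies ρ_ice t = ρ_m u.
u = t ρ_ice/ρ_m = 3451 m × 0.901/3.33 = 934 m.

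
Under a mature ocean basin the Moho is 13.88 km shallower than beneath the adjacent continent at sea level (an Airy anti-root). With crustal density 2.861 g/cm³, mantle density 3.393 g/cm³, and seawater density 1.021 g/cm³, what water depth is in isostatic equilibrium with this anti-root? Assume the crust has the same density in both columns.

4.01 km

Replacing a thickness d of crust by seawater at the top must be balanced by replacing crust with mantle at the base: d (ρ_c − ρ_w) = a (ρ_m − ρ_c).
d = a (ρ_m − ρ_c)/(ρ_c − ρ_w) = 13.88 km × 0.532/1.84 = 4.01 km.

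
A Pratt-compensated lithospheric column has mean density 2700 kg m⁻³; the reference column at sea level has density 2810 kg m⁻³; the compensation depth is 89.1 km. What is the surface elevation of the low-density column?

ρ_ref D = ρ (D + h) → h = D (ρ_ref − ρ)/ρ.
h = 89.1 km × (2810 − 2700)/2700 = 3.63 km.

3.63 km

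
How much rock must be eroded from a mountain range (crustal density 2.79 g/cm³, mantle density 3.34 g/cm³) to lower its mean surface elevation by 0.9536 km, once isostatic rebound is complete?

Net drop Δ = e − u = e − e ρ_c/ρ_m = e (ρ_m − ρ_c)/ρ_m.
e = Δ ρ_m/(ρ_m − ρ_c) = 0.9536 km × 3.34/0.55 = 5.79 km.

5.79 km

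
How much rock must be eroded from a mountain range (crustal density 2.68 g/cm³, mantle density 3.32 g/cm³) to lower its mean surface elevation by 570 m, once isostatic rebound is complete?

Net drop Δ = e − u = e − e ρ_c/ρ_m = e (ρ_m − ρ_c)/ρ_m.
e = Δ ρ_m/(ρ_m − ρ_c) = 570 m × 3.32/0.64 = 2960 m.

2960 m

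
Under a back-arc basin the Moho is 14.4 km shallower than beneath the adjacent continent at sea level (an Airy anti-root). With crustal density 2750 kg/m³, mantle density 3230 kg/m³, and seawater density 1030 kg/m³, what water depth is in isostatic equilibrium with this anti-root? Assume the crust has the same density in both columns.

4.02 km

Replacing a thickness d of crust by seawater at the top must be balanced by replacing crust with mantle at the base: d (ρ_c − ρ_w) = a (ρ_m − ρ_c).
d = a (ρ_m − ρ_c)/(ρ_c − ρ_w) = 14.4 km × 480/1720 = 4.02 km.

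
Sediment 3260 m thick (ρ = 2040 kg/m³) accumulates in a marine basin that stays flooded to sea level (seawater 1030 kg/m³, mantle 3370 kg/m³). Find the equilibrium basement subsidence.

1410 m

Submarine loading: the sediment displaces seawater, and the subsidence is in turn flooded, so s (ρ_m − ρ_w) = t (ρ_sed − ρ_w).
s = 3260 m × (2040 − 1030) / (3370 − 1030) = 1410 m.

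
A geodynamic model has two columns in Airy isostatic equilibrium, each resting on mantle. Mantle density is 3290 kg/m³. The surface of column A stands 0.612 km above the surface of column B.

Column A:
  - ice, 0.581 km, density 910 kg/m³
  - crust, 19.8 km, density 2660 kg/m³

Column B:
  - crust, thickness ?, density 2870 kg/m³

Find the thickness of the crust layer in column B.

28.2 km

Take the compensation level at the base of the deeper column (depth z_c below the surface of column A) and equate Σ ρ_i t_i down to z_c; mantle fills any gap and the z_c terms cancel.
Column A: 0.581×910 + 19.8×2660 + (z_c − 20.381)×3290
Column B: 0.612×0 + x×2870 + (z_c − 0.612 − 0 − x)×3290
The z_c×3290 term appears on both sides and cancels. Collect the known terms of each column as K = Σ(ρt)_known − 3290 × (depth of known layers): K_A = 53196.71 − 3290×20.381 = −13856.78; K_B = 0 − 3290×(0.612 + 0) = −2013.48.
Balance: K_A = K_B − x×(3290 − 2870), so x = (K_B − K_A)/(3290 − 2870) = 11843.3/420 = 28.2 km.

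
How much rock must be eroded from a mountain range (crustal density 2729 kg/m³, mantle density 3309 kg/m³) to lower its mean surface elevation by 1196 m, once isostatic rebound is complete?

6820 m

Net drop Δ = e − u = e − e ρ_c/ρ_m = e (ρ_m − ρ_c)/ρ_m.
e = Δ ρ_m/(ρ_m − ρ_c) = 1196 m × 3309/580 = 6820 m.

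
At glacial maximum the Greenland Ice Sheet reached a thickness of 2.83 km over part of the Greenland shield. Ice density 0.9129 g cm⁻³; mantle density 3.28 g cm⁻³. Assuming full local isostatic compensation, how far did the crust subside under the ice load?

For local isostatic compensation: the ice load ρ_ice t is balanced by mantle displaced below, ρ_m s.
s = t ρ_ice / ρ_m = 2.83 km × 0.9129/3.28 = 0.788 km.

0.788 km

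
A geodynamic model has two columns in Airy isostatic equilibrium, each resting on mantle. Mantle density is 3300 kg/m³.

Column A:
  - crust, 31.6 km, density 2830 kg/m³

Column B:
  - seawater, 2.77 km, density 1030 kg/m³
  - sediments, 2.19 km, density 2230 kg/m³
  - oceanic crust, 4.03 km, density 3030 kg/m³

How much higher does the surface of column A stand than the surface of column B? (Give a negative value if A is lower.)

For any compensation level in the mantle, the mantle terms cancel and isostasy reduces to e = (Σt_A − Σt_B) − (Σ(ρt)_A − Σ(ρt)_B) / ρ_m.
Σt_A = 31.6 km; Σt_B = 8.99 km; Σ(ρt)_A = 89428; Σ(ρt)_B = 19947.7 (in km·kg/m³).
e = (31.6 − 8.99) − (89428 − 19947.7) / 3300 = 1.56 km.

1.56 km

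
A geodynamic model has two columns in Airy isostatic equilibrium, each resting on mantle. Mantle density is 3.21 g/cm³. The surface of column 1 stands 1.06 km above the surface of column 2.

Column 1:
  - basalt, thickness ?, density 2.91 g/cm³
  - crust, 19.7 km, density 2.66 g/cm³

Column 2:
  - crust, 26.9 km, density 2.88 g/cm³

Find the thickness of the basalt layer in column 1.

Take the compensation level at the base of the deeper column (depth z_c below the surface of column 1) and equate Σ ρ_i t_i down to z_c; mantle fills any gap and the z_c terms cancel.
Column 1: x×2.91 + 19.7×2.66 + (z_c − 19.7 − x)×3.21
Column 2: 1.06×0 + 26.9×2.88 + (z_c − 1.06 − 26.9)×3.21
The z_c×3.21 term appears on both sides and cancels. Collect the known terms of each column as K = Σ(ρt)_known − 3.21 × (depth of known layers): K_1 = 52.402 − 3.21×19.7 = −10.835; K_2 = 77.472 − 3.21×(1.06 + 26.9) = −12.2796.
Balance: K_1 − x×(3.21 − 2.91) = K_2, so x = (K_1 − K_2)/(3.21 − 2.91) = 1.4446/0.3 = 4.82 km.

4.82 km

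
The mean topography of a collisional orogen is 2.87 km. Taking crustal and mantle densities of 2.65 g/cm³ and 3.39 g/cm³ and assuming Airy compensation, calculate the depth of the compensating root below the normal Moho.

Equating mass per unit area of the two columns: the weight of the topography is balanced by the buoyancy of the root, ρ_c h = (ρ_m − ρ_c) r.
r = h · ρ_c / (ρ_m − ρ_c) = 2.87 km × 2.65 / (3.39 − 2.65) = 10.3 km.

10.3 km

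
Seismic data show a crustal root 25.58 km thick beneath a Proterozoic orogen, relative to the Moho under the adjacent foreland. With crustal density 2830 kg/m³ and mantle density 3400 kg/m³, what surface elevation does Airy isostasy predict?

5.15 km

Balancing pressure at the compensation depth: ρ_c h = (ρ_m − ρ_c) r.
h = r (ρ_m − ρ_c) / ρ_c = 25.58 km × (3400 − 2830) / 2830 = 5.15 km.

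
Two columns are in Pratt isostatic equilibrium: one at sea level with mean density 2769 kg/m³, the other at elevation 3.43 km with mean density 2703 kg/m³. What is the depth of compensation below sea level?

140 km

ρ_ref D = ρ (D + h) → D (ρ_ref − ρ) = ρ h.
D = ρ h/(ρ_ref − ρ) = 2703 × 3.43 km/(2769 − 2703) = 140 km.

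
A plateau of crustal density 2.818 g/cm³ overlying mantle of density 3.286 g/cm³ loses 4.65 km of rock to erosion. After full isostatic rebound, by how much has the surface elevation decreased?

Rebound u = e ρ_c/ρ_m = 4.65 km × 2.818/3.286 = 3.988 km.
Net surface drop = e − u = 4.65 km − 3.988 km = e (ρ_m − ρ_c)/ρ_m = 0.662 km.

0.662 km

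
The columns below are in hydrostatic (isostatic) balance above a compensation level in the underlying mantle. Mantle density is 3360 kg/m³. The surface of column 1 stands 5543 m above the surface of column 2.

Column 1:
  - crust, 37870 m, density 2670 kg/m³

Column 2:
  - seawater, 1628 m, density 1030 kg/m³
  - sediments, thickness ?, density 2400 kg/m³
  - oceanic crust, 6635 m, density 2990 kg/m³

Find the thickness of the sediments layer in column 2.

1310 m

Take the compensation level at the base of the deeper column (depth z_c below the surface of column 1) and equate Σ ρ_i t_i down to z_c; mantle fills any gap and the z_c terms cancel.
Column 1: 37870×2670 + (z_c − 37870)×3360
Column 2: 5543×0 + 1628×1030 + x×2400 + 6635×2990 + (z_c − 5543 − 8263 − x)×3360
The z_c×3360 term appears on both sides and cancels. Collect the known terms of each column as K = Σ(ρt)_known − 3360 × (depth of known layers): K_1 = 101112900 − 3360×37870 = −26130300; K_2 = 21515490 − 3360×(5543 + 8263) = −24872670.
Balance: K_1 = K_2 − x×(3360 − 2400), so x = (K_2 − K_1)/(3360 − 2400) = 1257630/960 = 1310 m.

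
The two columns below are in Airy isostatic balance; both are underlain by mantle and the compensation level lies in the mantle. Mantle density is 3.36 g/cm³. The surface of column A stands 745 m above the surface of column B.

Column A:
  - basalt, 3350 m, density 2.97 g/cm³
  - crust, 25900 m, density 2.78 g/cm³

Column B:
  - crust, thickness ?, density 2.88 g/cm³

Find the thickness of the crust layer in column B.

28800 m

Take the compensation level at the base of the deeper column (depth z_c below the surface of column A) and equate Σ ρ_i t_i down to z_c; mantle fills any gap and the z_c terms cancel.
Column A: 3350×2.97 + 25900×2.78 + (z_c − 29250)×3.36
Column B: 745×0 + x×2.88 + (z_c − 745 − 0 − x)×3.36
The z_c×3.36 term appears on both sides and cancels. Collect the known terms of each column as K = Σ(ρt)_known − 3.36 × (depth of known layers): K_A = 81951.5 − 3.36×29250 = −16328.5; K_B = 0 − 3.36×(745 + 0) = −2503.2.
Balance: K_A = K_B − x×(3.36 − 2.88), so x = (K_B − K_A)/(3.36 − 2.88) = 13825.3/0.48 = 28800 m.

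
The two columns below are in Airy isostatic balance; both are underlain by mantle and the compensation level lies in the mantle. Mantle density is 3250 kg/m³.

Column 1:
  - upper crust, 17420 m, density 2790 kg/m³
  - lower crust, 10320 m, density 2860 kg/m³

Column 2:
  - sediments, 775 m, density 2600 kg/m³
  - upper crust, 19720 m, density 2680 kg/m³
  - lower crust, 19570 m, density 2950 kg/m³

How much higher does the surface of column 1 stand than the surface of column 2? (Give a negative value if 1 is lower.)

−1720 m

For any compensation level in the mantle, the mantle terms cancel and isostasy reduces to e = (Σt_1 − Σt_2) − (Σ(ρt)_1 − Σ(ρt)_2) / ρ_m.
Σt_1 = 27740 m; Σt_2 = 40065 m; Σ(ρt)_1 = 78117000; Σ(ρt)_2 = 112596100 (in m·kg/m³).
e = (27740 − 40065) − (78117000 − 112596100) / 3250 = −1720 m.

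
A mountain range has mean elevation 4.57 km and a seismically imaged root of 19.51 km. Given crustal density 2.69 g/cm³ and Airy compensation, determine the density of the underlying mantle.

Airy balance: ρ_c h = (ρ_m − ρ_c) r → ρ_m = ρ_c (1 + h/r).
ρ_m = 2.69 × (1 + 4.57 km/19.51 km) = 3.32 g/cm³.

3.32 g/cm³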